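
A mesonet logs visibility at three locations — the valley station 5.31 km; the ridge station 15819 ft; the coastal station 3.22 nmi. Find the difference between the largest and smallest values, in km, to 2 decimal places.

1.14 km

the ridge station: 15819 ft = 4.8216 km.
the coastal station: 3.22 nmi = 5.9634 km.
Spread: 5.9634 − 4.8216 = 1.14 km.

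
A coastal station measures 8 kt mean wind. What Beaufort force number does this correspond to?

Beaufort force 3

8 kt lies in the Beaufort 3 band (gentle breeze, 7–10 kt).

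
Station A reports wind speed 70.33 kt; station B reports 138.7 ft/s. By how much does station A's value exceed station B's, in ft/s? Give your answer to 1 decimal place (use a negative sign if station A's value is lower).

-20.0 ft/s

station A: 70.33 kt = 118.704 ft/s.
Difference: 118.704 − 138.700 = -20.0 ft/s.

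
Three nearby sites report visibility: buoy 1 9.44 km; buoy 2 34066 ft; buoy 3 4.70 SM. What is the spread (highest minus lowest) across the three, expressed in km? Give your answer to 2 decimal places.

buoy 2: 34066 ft = 10.3833 km.
buoy 3: 4.70 SM = 7.5639 km.
Spread: 10.3833 − 7.5639 = 2.82 km.

2.82 km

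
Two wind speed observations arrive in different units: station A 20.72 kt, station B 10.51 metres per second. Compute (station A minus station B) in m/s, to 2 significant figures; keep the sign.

station A: 20.72 kt = 10.6593 m/s.
Difference: 10.6593 − 10.5100 = 0.15 m/s.

0.15 m/s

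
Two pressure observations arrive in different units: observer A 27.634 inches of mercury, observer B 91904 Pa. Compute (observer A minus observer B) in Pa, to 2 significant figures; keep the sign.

observer A: 27.634 inHg = 93579.47 Pa.
Difference: 93579.47 − 91904.00 = 1700 Pa.

1700 Pa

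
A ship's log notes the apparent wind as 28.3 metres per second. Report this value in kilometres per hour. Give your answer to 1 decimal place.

1 m/s = 3.6 km/h, so 28.3 × 3.6 = 101.9 km/h.

101.9 km/h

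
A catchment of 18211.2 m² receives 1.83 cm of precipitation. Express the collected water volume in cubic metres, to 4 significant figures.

333.3 cubic metres

Depth: 1.83 cm × 10 = 18.3 mm.
1 mm over 1 m² is 1 L, so volume = 18.3 × 18211.2 = 333264.96 L = 333.3 m³.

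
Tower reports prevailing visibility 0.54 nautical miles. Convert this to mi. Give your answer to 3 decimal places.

1 nmi = 1.15078 SM, so 0.54 × 1.15078 = 0.621 SM.

0.621 SM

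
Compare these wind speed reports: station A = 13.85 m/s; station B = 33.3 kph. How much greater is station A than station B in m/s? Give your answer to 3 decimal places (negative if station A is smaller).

4.600 m/s

station B: 33.3 km/h = 9.25000 m/s.
Difference: 13.85000 − 9.25000 = 4.600 m/s.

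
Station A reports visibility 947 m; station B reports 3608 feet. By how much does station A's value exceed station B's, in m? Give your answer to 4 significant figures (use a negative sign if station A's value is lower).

-152.7 m

station B: 3608 ft = 1099.718 m.
Difference: 947.000 − 1099.718 = -152.7 m.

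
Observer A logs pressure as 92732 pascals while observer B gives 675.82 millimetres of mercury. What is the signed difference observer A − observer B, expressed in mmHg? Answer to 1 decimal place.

observer A: 92732 Pa = 695.547 mmHg.
Difference: 695.547 − 675.820 = 19.7 mmHg.

19.7 mmHg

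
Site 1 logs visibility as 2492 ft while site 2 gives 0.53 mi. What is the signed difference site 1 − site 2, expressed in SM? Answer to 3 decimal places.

-0.058 SM

site 1: 2492 ft = 0.47197 SM.
Difference: 0.47197 − 0.53000 = -0.058 SM.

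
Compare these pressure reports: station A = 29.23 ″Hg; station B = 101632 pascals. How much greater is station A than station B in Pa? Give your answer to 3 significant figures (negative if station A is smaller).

station A: 29.23 inHg = 98984.15 Pa.
Difference: 98984.15 − 101632.00 = -2650 Pa.

-2650 Pa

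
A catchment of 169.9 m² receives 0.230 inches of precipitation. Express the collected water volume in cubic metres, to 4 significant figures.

Depth: 0.230 in × 25.4 = 5.842 mm.
1 mm over 1 m² is 1 L, so volume = 5.842 × 169.9 = 992.5558 L = 0.9926 m³.

0.9926 cubic metres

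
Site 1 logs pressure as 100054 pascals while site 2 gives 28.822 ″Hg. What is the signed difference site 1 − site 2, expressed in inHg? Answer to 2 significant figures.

site 1: 100054 Pa = 29.5459 inHg.
Difference: 29.5459 − 28.8220 = 0.72 inHg.

0.72 inHg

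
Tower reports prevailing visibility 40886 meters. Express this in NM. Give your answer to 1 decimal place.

1 m = 0.000539957 nmi, so 40886 × 0.000539957 = 22.1 nmi.

22.1 nmi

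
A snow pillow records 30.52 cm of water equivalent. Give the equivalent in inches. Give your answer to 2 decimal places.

1 cm = 0.393701 in, so 30.52 × 0.393701 = 12.02 in.

12.02 in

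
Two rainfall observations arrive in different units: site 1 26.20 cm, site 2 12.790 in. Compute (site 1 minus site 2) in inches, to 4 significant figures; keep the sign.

-2.475 in

site 1: 26.20 cm = 10.31496 in.
Difference: 10.31496 − 12.79000 = -2.475 in.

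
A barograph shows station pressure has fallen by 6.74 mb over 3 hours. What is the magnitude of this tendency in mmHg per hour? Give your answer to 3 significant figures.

1.69 mmHg per hour

6.74 mb / 3 h × 0.750062 mmHg/mb = 1.69 mmHg/h.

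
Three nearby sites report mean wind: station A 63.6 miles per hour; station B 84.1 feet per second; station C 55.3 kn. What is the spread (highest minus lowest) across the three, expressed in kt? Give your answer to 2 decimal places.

station A: 63.6 mph = 55.2669 kt.
station B: 84.1 ft/s = 49.8279 kt.
Spread: 55.3000 − 49.8279 = 5.47 kt.

5.47 kt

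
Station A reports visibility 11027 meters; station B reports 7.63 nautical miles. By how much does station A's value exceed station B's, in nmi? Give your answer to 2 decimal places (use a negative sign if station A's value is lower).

station A: 11027 m = 5.9541 nmi.
Difference: 5.9541 − 7.6300 = -1.68 nmi.

-1.68 nmi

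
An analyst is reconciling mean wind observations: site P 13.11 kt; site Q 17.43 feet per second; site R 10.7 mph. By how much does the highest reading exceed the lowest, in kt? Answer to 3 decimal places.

site Q: 17.43 ft/s = 10.32699 kt.
site R: 10.7 mph = 9.29805 kt.
Spread: 13.11000 − 9.29805 = 3.812 kt.

3.812 kt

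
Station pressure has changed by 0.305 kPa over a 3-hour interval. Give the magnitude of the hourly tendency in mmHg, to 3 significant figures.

0.763 mmHg per hour

0.305 kPa / 3 h × 7.50062 mmHg/kPa = 0.763 mmHg/h.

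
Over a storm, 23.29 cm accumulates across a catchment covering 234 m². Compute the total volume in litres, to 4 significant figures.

Depth: 23.29 cm × 10 = 232.9 mm.
1 mm over 1 m² is 1 L, so volume = 232.9 × 234 = 54498.6 L ≈ 54500 L.

54500 litres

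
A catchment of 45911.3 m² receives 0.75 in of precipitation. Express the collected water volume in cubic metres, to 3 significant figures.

Depth: 0.75 in × 25.4 = 19.05 mm.
1 mm over 1 m² is 1 L, so volume = 19.05 × 45911.3 = 874610.26 L = 875 m³.

875 cubic metres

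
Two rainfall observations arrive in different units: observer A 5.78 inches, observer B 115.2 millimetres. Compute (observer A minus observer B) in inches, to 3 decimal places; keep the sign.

observer B: 115.2 mm = 4.53543 in.
Difference: 5.78000 − 4.53543 = 1.245 in.

1.245 in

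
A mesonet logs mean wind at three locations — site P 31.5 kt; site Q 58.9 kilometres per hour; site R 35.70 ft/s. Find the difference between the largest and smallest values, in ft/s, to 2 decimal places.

site P: 31.5 kt = 53.1660 ft/s.
site Q: 58.9 km/h = 53.6782 ft/s.
Spread: 53.6782 − 35.7000 = 17.98 ft/s.

17.98 ft/s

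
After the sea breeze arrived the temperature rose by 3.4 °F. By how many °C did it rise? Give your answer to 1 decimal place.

A change of 1 °C equals a change of 1.8 °F: Δ°C = 3.4 × 0.5556 = 1.9 °C.

1.9 °C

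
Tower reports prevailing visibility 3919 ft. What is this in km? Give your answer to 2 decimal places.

1 ft = 0.0003048 km, so 3919 × 0.0003048 = 1.19 km.

1.19 km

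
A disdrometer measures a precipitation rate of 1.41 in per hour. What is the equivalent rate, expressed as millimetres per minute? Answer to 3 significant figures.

1.41 in/hour × 25.4 mm/in × 0.0166667 hour/minute = 0.597 mm/minute.

0.597 mm/minute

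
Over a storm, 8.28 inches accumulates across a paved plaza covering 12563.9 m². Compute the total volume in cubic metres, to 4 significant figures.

2642 cubic metres

Depth: 8.28 in × 25.4 = 210.312 mm.
1 mm over 1 m² is 1 L, so volume = 210.312 × 12563.9 = 2642338.9 L = 2642 m³.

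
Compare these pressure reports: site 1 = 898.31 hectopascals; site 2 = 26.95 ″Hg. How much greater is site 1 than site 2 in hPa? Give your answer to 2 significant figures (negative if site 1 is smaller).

-14 hPa

site 2: 26.95 inHg = 912.63 hPa.
Difference: 898.31 − 912.63 = -14 hPa.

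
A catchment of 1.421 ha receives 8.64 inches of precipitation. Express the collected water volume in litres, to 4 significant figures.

3118000 litres

Depth: 8.64 in × 25.4 = 219.456 mm.
Area: 1.421 ha = 14210 m².
1 mm over 1 m² is 1 L, so volume = 219.456 × 14210 = 3118469.8 L ≈ 3118000 L.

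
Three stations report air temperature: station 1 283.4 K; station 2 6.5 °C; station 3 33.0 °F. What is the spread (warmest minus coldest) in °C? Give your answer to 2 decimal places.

9.69 °C

station 1: 283.4 K = 10.250 °C.
station 3: 33.0 °F = 0.556 °C.
Spread: 10.250 − 0.556 = 9.694 °C.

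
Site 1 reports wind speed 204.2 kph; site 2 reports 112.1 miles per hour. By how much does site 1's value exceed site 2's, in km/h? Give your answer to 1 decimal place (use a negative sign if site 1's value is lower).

site 2: 112.1 mph = 180.407 km/h.
Difference: 204.200 − 180.407 = 23.8 km/h.

23.8 km/h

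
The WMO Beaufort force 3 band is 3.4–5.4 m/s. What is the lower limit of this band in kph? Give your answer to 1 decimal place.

3.4–5.4 m/s × 3.6 = 12.2–19.4 km/h.

12.2 km/h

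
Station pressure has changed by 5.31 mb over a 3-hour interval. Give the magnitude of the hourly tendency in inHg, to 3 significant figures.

0.0523 inHg per hour

5.31 mb / 3 h × 0.02953 inHg/mb = 0.0523 inHg/h.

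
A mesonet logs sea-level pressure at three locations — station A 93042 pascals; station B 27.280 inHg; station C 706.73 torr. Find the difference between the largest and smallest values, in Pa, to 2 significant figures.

1800 Pa

station B: 27.280 inHg = 92380.69 Pa.
station C: 706.73 mmHg = 94222.93 Pa.
Spread: 94222.93 − 92380.69 = 1800 Pa.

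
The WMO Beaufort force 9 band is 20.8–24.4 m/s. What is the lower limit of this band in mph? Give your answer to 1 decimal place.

46.5 mph

20.8–24.4 m/s × 2.237 = 46.5–54.6 mph.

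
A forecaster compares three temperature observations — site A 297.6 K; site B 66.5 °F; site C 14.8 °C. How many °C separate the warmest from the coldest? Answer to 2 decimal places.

9.65 °C

site A: 297.6 K = 24.450 °C.
site B: 66.5 °F = 19.167 °C.
Spread: 24.450 − 14.800 = 9.650 °C.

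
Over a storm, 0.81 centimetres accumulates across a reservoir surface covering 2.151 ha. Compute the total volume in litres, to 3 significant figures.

Depth: 0.81 cm × 10 = 8.1 mm.
Area: 2.151 ha = 21510 m².
1 mm over 1 m² is 1 L, so volume = 8.1 × 21510 = 174231 L ≈ 174000 L.

174000 litres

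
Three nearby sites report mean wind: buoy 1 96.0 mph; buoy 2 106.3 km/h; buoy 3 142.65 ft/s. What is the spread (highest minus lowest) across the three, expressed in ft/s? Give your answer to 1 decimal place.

buoy 1: 96.0 mph = 140.800 ft/s.
buoy 2: 106.3 km/h = 96.876 ft/s.
Spread: 142.650 − 96.876 = 45.8 ft/s.

45.8 ft/s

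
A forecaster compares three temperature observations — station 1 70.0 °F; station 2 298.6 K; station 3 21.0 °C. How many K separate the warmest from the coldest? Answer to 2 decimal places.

station 1: 70.0 °F = 21.111 °C.
station 2: 298.6 K = 25.450 °C.
Spread: 25.450 − 21.000 = 4.450 °C.

4.45 K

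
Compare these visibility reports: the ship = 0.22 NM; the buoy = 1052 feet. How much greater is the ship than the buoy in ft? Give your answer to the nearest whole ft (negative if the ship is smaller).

285 ft

the ship: 0.22 nmi = 1336.75 ft.
Difference: 1336.75 − 1052.00 = 285 ft.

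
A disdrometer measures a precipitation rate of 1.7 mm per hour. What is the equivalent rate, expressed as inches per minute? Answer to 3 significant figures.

1.7 mm/hour × 0.0393701 in/mm × 0.0166667 hour/minute = 0.00112 in/minute.

0.00112 in/minute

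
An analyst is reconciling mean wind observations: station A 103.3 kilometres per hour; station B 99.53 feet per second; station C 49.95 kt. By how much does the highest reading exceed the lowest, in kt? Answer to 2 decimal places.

9.02 kt

station A: 103.3 km/h = 55.7775 kt.
station B: 99.53 ft/s = 58.9699 kt.
Spread: 58.9699 − 49.9500 = 9.02 kt.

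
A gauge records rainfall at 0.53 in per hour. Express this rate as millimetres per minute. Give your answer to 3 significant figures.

0.224 mm/minute

0.53 in/hour × 25.4 mm/in × 0.0166667 hour/minute = 0.224 mm/minute.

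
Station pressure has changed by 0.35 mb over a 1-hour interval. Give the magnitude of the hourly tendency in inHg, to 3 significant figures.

0.0103 inHg per hour

0.35 mb / 1 h × 0.02953 inHg/mb = 0.0103 inHg/h.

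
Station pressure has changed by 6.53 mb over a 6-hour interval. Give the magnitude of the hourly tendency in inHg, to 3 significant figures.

0.0321 inHg per hour

6.53 mb / 6 h × 0.02953 inHg/mb = 0.0321 inHg/h.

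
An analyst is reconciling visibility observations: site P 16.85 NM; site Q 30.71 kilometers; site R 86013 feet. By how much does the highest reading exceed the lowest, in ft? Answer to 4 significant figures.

site P: 16.85 nmi = 102382.55 ft.
site Q: 30.71 km = 100754.59 ft.
Spread: 102382.55 − 86013.00 = 16370 ft.

16370 ft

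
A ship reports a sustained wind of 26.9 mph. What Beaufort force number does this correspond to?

Beaufort force 6

26.9 mph = 12.0 m/s, which is Beaufort 6 (strong breeze, 10.8–13.8 m/s).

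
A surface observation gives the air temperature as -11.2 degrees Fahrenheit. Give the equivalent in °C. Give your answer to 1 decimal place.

-24.0 °C

°C = (°F − 32) × 5/9 = (-11.2 − 32) / 1.8 = -24.0 °C.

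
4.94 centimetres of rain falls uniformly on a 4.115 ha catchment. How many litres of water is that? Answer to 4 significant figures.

2033000 litres

Depth: 4.94 cm × 10 = 49.4 mm.
Area: 4.115 ha = 41150 m².
1 mm over 1 m² is 1 L, so volume = 49.4 × 41150 = 2032810 L ≈ 2033000 L.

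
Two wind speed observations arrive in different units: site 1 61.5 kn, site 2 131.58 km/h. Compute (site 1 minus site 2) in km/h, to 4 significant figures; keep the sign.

-17.68 km/h

site 1: 61.5 kt = 113.8980 km/h.
Difference: 113.8980 − 131.5800 = -17.68 km/h.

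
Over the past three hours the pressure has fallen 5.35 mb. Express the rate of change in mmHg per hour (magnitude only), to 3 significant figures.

5.35 mb / 3 h × 0.750062 mmHg/mb = 1.34 mmHg/h.

1.34 mmHg per hour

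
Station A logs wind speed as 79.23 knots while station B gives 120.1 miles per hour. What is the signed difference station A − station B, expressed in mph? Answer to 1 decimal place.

station A: 79.23 kt = 91.176 mph.
Difference: 91.176 − 120.100 = -28.9 mph.

-28.9 mph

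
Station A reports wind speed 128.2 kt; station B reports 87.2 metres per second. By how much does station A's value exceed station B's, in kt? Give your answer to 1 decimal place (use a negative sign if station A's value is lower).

station B: 87.2 m/s = 169.503 kt.
Difference: 128.200 − 169.503 = -41.3 kt.

-41.3 kt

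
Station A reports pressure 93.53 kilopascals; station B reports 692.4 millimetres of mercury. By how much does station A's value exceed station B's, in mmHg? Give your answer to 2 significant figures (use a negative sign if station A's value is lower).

9.1 mmHg

station A: 93.53 kPa = 701.533 mmHg.
Difference: 701.533 − 692.400 = 9.1 mmHg.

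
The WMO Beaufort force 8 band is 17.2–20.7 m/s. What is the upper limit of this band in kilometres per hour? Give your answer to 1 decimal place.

17.2–20.7 m/s × 3.6 = 61.9–74.5 km/h.

74.5 km/h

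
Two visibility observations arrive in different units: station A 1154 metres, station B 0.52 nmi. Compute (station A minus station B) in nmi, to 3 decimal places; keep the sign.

station A: 1154 m = 0.62311 nmi.
Difference: 0.62311 − 0.52000 = 0.103 nmi.

0.103 nmi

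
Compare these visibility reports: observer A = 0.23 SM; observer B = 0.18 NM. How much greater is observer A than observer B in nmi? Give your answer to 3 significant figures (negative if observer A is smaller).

observer A: 0.23 SM = 0.199865 nmi.
Difference: 0.199865 − 0.180000 = 0.0199 nmi.

0.0199 nmi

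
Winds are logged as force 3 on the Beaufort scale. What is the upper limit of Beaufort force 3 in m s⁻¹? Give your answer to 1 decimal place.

5.4 m/s

Beaufort 3 (gentle breeze) spans 3.4–5.4 m/s.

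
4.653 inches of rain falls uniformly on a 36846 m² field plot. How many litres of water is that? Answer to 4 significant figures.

Depth: 4.653 in × 25.4 = 118.1862 mm.
1 mm over 1 m² is 1 L, so volume = 118.1862 × 36846 = 4354688.7 L ≈ 4355000 L.

4355000 litres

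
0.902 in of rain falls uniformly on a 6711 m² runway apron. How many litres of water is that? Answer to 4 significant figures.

Depth: 0.902 in × 25.4 = 22.9108 mm.
1 mm over 1 m² is 1 L, so volume = 22.9108 × 6711 = 153754.38 L ≈ 153800 L.

153800 litres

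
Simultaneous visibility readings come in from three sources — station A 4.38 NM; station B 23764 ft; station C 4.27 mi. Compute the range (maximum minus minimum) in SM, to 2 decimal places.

0.77 SM

station A: 4.38 nmi = 5.0404 SM.
station B: 23764 ft = 4.5008 SM.
Spread: 5.0404 − 4.2700 = 0.77 SM.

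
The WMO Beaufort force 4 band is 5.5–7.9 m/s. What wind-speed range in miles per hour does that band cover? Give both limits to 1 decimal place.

12.3 to 17.7 mph

5.5–7.9 m/s × 2.237 = 12.3–17.7 mph.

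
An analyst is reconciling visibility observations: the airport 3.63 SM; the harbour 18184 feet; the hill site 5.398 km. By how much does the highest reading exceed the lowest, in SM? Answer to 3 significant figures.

0.276 SM

the harbour: 18184 ft = 3.44394 SM.
the hill site: 5.398 km = 3.35416 SM.
Spread: 3.63000 − 3.35416 = 0.276 SM.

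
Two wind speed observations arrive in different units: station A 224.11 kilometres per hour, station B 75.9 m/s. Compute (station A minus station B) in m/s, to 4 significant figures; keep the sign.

-13.65 m/s

station A: 224.11 km/h = 62.2528 m/s.
Difference: 62.2528 − 75.9000 = -13.65 m/s.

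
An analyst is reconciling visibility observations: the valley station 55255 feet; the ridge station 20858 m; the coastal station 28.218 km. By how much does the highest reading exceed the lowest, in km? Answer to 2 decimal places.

11.38 km

the valley station: 55255 ft = 16.8417 km.
the ridge station: 20858 m = 20.8580 km.
Spread: 28.2180 − 16.8417 = 11.38 km.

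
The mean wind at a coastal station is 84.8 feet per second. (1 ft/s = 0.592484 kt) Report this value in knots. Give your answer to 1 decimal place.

1 ft/s = 0.592484 kt, so 84.8 × 0.592484 = 50.2 kt.

50.2 kt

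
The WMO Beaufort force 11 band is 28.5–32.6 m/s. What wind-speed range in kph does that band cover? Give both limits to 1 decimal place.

28.5–32.6 m/s × 3.6 = 102.6–117.4 km/h.

102.6 to 117.4 km/h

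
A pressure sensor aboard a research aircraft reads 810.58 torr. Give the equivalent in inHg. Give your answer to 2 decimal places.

1 mmHg = 0.0393701 inHg, so 810.58 × 0.0393701 = 31.91 inHg.

31.91 inHg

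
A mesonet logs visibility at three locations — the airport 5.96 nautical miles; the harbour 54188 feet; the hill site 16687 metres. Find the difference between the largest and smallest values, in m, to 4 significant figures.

the airport: 5.96 nmi = 11037.92 m.
the harbour: 54188 ft = 16516.50 m.
Spread: 16687.00 − 11037.92 = 5649 m.

5649 m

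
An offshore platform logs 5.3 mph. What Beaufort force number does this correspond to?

Beaufort force 2

5.3 mph = 2.4 m/s, which is Beaufort 2 (light breeze, 1.6–3.3 m/s).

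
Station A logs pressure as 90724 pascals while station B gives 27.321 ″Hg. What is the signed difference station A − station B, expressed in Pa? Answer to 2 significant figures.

station B: 27.321 inHg = 92519.53 Pa.
Difference: 90724.00 − 92519.53 = -1800 Pa.

-1800 Pa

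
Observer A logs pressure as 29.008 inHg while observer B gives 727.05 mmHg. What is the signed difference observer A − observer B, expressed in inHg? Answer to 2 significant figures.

observer B: 727.05 mmHg = 28.6240 inHg.
Difference: 29.0080 − 28.6240 = 0.38 inHg.

0.38 inHg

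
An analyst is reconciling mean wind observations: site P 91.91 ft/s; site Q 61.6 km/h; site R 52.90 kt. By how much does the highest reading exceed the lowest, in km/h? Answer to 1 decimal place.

39.3 km/h

site P: 91.91 ft/s = 100.851 km/h.
site R: 52.90 kt = 97.971 km/h.
Spread: 100.851 − 61.600 = 39.3 km/h.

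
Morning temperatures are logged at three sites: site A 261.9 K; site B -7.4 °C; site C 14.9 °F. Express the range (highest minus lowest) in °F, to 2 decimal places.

6.93 °F

site A: 261.9 K = -11.250 °C.
site C: 14.9 °F = -9.500 °C.
Spread: (-7.400) − (-11.250) = 3.850 °C = 6.93 °F.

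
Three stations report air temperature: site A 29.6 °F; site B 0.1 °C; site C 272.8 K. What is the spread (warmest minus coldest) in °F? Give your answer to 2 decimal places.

site A: 29.6 °F = -1.333 °C.
site C: 272.8 K = -0.350 °C.
Spread: 0.100 − (-1.333) = 1.433 °C = 2.58 °F.

2.58 °F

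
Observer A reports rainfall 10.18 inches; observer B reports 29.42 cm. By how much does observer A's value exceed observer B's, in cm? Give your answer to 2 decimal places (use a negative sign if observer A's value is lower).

-3.56 cm

observer A: 10.18 in = 25.8572 cm.
Difference: 25.8572 − 29.4200 = -3.56 cm.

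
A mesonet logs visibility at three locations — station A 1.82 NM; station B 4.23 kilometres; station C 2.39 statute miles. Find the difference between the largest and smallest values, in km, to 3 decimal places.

0.859 km

station A: 1.82 nmi = 3.37064 km.
station C: 2.39 SM = 3.84633 km.
Spread: 4.23000 − 3.37064 = 0.859 km.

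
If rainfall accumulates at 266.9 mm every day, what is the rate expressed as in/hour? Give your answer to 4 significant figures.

0.4378 in/hour

266.9 mm/day × 0.0393701 in/mm × 0.0416667 day/hour = 0.4378 in/hour.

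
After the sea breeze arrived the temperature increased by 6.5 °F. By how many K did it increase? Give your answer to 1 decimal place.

3.6 K

Converting a difference, only the 9/5 scale factor applies: ΔK = 6.5 × 0.5556 = 3.6 K.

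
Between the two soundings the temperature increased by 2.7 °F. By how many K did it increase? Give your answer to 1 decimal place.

A change of 1 °C equals a change of 1.8 °F: ΔK = 2.7 × 0.5556 = 1.5 K.

1.5 K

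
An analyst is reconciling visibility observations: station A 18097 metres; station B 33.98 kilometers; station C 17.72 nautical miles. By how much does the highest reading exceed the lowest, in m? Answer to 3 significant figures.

station B: 33.98 km = 33980.00 m.
station C: 17.72 nmi = 32817.44 m.
Spread: 33980.00 − 18097.00 = 15900 m.

15900 m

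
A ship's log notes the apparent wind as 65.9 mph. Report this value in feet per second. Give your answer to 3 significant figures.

96.7 ft/s

1 mph = 1.46667 ft/s, so 65.9 × 1.46667 = 96.7 ft/s.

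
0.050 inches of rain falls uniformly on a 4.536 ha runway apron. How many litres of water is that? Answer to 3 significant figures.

57600 litres

Depth: 0.050 in × 25.4 = 1.27 mm.
Area: 4.536 ha = 45360 m².
1 mm over 1 m² is 1 L, so volume = 1.27 × 45360 = 57607.2 L ≈ 57600 L.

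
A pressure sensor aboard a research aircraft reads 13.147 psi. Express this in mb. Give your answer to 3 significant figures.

1 psi = 68.9476 mb, so 13.147 × 68.9476 = 906 mb.

906 mb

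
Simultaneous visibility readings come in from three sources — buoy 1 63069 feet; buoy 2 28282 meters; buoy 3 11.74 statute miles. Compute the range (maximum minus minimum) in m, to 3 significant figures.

buoy 1: 63069 ft = 19223.43 m.
buoy 3: 11.74 SM = 18893.70 m.
Spread: 28282.00 − 18893.70 = 9390 m.

9390 m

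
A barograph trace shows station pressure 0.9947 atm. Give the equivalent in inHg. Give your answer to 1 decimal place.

29.8 inHg

1 atm = 29.9213 inHg, so 0.9947 × 29.9213 = 29.8 inHg.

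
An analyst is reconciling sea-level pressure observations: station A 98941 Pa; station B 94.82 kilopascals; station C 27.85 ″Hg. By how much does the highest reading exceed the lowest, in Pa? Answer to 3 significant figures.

station B: 94.82 kPa = 94820.00 Pa.
station C: 27.85 inHg = 94310.93 Pa.
Spread: 98941.00 − 94310.93 = 4630 Pa.

4630 Pa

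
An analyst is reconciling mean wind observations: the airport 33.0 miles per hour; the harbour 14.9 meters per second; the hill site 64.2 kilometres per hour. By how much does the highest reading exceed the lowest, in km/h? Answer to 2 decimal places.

11.09 km/h

the airport: 33.0 mph = 53.1084 km/h.
the harbour: 14.9 m/s = 53.6400 km/h.
Spread: 64.2000 − 53.1084 = 11.09 km/h.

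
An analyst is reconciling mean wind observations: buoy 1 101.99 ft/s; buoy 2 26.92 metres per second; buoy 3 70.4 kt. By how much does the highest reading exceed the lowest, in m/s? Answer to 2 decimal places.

buoy 1: 101.99 ft/s = 31.0866 m/s.
buoy 3: 70.4 kt = 36.2169 m/s.
Spread: 36.2169 − 26.9200 = 9.30 m/s.

9.30 m/s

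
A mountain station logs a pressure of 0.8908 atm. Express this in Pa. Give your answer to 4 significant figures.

90260 Pa

1 atm = 101325 Pa, so 0.8908 × 101325 = 90260 Pa.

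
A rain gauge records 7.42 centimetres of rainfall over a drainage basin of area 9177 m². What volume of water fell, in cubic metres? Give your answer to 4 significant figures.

Depth: 7.42 cm × 10 = 74.2 mm.
1 mm over 1 m² is 1 L, so volume = 74.2 × 9177 = 680933.4 L = 680.9 m³.

680.9 cubic metres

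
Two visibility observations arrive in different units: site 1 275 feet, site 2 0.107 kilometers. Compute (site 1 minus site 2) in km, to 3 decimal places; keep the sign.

site 1: 275 ft = 0.08382 km.
Difference: 0.08382 − 0.10700 = -0.023 km.

-0.023 km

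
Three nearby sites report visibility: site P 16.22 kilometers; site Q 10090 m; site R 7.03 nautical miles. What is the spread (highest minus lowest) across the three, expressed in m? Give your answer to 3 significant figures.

6130 m

site P: 16.22 km = 16220.00 m.
site R: 7.03 nmi = 13019.56 m.
Spread: 16220.00 − 10090.00 = 6130 m.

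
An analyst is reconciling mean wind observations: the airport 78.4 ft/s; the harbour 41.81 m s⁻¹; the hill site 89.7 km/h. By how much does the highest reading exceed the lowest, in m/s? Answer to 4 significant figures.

the airport: 78.4 ft/s = 23.8963 m/s.
the hill site: 89.7 km/h = 24.9167 m/s.
Spread: 41.8100 − 23.8963 = 17.91 m/s.

17.91 m/s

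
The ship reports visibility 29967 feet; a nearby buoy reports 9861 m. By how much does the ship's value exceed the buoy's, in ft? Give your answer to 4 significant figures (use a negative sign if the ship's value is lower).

the buoy: 9861 m = 32352.36 ft.
Difference: 29967.00 − 32352.36 = -2385 ft.

-2385 ft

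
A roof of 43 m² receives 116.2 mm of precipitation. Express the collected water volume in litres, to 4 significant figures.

4997 litres

1 mm over 1 m² is 1 L, so volume = 116.2 × 43 = 4996.6 L ≈ 4997 L.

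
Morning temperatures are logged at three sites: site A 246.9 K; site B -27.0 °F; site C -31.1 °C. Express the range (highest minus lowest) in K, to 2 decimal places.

site A: 246.9 K = -26.250 °C.
site B: -27.0 °F = -32.778 °C.
Spread: (-26.250) − (-32.778) = 6.528 °C.

6.53 K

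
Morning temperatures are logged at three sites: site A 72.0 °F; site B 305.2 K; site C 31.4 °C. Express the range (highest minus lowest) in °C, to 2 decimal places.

9.83 °C

site A: 72.0 °F = 22.222 °C.
site B: 305.2 K = 32.050 °C.
Spread: 32.050 − 22.222 = 9.828 °C.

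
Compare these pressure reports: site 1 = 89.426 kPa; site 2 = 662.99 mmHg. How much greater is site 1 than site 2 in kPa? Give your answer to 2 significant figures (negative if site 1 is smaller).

1.0 kPa

site 2: 662.99 mmHg = 88.391 kPa.
Difference: 89.426 − 88.391 = 1.0 kPa.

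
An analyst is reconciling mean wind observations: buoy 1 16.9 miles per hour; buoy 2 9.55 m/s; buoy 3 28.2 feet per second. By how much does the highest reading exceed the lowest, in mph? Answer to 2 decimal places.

buoy 2: 9.55 m/s = 21.3627 mph.
buoy 3: 28.2 ft/s = 19.2273 mph.
Spread: 21.3627 − 16.9000 = 4.46 mph.

4.46 mph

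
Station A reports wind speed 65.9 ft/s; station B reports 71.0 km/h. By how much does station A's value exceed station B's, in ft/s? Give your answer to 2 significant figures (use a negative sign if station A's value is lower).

station B: 71.0 km/h = 64.705 ft/s.
Difference: 65.900 − 64.705 = 1.2 ft/s.

1.2 ft/s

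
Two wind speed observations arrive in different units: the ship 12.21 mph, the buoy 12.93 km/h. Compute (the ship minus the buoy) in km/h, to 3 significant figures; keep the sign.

6.72 km/h

the ship: 12.21 mph = 19.6501 km/h.
Difference: 19.6501 − 12.9300 = 6.72 km/h.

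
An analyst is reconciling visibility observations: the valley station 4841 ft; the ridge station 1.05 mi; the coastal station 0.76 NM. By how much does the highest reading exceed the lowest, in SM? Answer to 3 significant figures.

the valley station: 4841 ft = 0.91686 SM.
the coastal station: 0.76 nmi = 0.87459 SM.
Spread: 1.05000 − 0.87459 = 0.175 SM.

0.175 SM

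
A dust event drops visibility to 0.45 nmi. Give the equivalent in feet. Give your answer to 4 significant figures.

1 nmi = 6076.12 ft, so 0.45 × 6076.12 = 2734 ft.

2734 ft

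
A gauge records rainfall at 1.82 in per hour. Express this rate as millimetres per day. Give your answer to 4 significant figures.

1109 mm/day

1.82 in/hour × 25.4 mm/in × 24 hour/day = 1109 mm/day.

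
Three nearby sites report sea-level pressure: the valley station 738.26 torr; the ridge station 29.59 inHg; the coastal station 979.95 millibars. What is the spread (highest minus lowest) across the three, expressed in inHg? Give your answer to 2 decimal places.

0.65 inHg

the valley station: 738.26 mmHg = 29.0654 inHg.
the coastal station: 979.95 mb = 28.9379 inHg.
Spread: 29.5900 − 28.9379 = 0.65 inHg.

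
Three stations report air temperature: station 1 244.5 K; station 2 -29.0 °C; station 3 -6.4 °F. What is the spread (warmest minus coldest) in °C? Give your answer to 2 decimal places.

7.67 °C

station 1: 244.5 K = -28.650 °C.
station 3: -6.4 °F = -21.333 °C.
Spread: (-21.333) − (-29.000) = 7.667 °C.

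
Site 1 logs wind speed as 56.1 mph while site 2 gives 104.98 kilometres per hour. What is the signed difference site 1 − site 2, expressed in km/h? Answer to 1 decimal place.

-14.7 km/h

site 1: 56.1 mph = 90.284 km/h.
Difference: 90.284 − 104.980 = -14.7 km/h.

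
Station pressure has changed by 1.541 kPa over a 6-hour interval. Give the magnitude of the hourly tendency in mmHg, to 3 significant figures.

1.93 mmHg per hour

1.541 kPa / 6 h × 7.50062 mmHg/kPa = 1.93 mmHg/h.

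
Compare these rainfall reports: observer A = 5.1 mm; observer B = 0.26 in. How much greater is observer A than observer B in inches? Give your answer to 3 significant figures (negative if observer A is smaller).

-0.0592 in

observer A: 5.1 mm = 0.200787 in.
Difference: 0.200787 − 0.260000 = -0.0592 in.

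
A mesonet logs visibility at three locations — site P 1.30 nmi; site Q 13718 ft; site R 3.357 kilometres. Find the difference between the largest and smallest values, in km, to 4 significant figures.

1.774 km

site P: 1.30 nmi = 2.40760 km.
site Q: 13718 ft = 4.18125 km.
Spread: 4.18125 − 2.40760 = 1.774 km.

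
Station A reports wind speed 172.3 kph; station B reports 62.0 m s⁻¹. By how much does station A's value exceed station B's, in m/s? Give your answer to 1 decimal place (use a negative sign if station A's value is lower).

station A: 172.3 km/h = 47.861 m/s.
Difference: 47.861 − 62.000 = -14.1 m/s.

-14.1 m/s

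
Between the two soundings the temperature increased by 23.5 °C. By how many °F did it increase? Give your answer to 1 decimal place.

42.3 °F

A change of 1 °C equals a change of 1.8 °F: Δ°F = 23.5 × 1.8 = 42.3 °F.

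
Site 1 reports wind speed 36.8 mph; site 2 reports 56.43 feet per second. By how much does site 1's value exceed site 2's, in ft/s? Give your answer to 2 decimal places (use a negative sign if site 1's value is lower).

-2.46 ft/s

site 1: 36.8 mph = 53.9733 ft/s.
Difference: 53.9733 − 56.4300 = -2.46 ft/s.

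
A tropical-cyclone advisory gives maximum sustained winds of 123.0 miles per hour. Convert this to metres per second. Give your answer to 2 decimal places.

54.99 m/s

1 mph = 0.44704 m/s, so 123.0 × 0.44704 = 54.99 m/s.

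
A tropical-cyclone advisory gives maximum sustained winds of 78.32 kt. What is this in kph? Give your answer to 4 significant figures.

145.0 km/h

1 kt = 1.852 km/h, so 78.32 × 1.852 = 145.0 km/h.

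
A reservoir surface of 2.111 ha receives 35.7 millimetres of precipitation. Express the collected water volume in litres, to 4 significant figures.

Area: 2.111 ha = 21110 m².
1 mm over 1 m² is 1 L, so volume = 35.7 × 21110 = 753627 L ≈ 753600 L.

753600 litres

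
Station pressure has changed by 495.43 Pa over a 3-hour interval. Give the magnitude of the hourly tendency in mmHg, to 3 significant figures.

495.43 Pa / 3 h × 0.00750062 mmHg/Pa = 1.24 mmHg/h.

1.24 mmHg per hour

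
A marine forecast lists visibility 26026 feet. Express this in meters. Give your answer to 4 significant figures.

1 ft = 0.3048 m, so 26026 × 0.3048 = 7933 m.

7933 m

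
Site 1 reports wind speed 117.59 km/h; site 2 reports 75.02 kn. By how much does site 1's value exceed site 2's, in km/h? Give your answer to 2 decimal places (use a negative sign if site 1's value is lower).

site 2: 75.02 kt = 138.9370 km/h.
Difference: 117.5900 − 138.9370 = -21.35 km/h.

-21.35 km/h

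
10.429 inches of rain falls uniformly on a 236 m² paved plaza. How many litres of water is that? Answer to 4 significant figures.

62520 litres

Depth: 10.429 in × 25.4 = 264.8966 mm.
1 mm over 1 m² is 1 L, so volume = 264.8966 × 236 = 62515.598 L ≈ 62520 L.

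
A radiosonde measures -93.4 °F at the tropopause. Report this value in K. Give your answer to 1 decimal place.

First to °C: -69.67 °C.
Then to K: 203.5 K.

203.5 K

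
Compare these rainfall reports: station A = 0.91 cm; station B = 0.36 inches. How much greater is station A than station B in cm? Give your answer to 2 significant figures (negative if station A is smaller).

-0.0044 cm

station B: 0.36 in = 0.914400 cm.
Difference: 0.910000 − 0.914400 = -0.0044 cm.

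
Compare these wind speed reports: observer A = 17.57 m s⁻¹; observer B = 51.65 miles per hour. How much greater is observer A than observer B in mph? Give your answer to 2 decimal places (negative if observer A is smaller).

-12.35 mph

observer A: 17.57 m/s = 39.3030 mph.
Difference: 39.3030 − 51.6500 = -12.35 mph.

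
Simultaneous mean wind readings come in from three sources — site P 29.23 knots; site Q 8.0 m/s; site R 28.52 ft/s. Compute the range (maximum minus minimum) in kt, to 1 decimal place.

13.7 kt

site Q: 8.0 m/s = 15.551 kt.
site R: 28.52 ft/s = 16.898 kt.
Spread: 29.230 − 15.551 = 13.7 kt.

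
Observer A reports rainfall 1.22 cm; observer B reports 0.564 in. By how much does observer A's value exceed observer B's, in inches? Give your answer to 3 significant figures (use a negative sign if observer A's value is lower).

observer A: 1.22 cm = 0.480315 in.
Difference: 0.480315 − 0.564000 = -0.0837 in.

-0.0837 in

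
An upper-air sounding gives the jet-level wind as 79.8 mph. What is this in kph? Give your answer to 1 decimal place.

1 mph = 1.60934 km/h, so 79.8 × 1.60934 = 128.4 km/h.

128.4 km/h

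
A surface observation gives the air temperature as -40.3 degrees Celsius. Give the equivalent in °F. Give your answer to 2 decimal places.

-40.54 °F

°F = °C × 9/5 + 32 = -40.3 × 1.8 + 32 = -40.54 °F.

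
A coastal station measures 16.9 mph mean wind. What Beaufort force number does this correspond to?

Beaufort force 4

16.9 mph = 7.6 m/s, which is Beaufort 4 (moderate breeze, 5.5–7.9 m/s).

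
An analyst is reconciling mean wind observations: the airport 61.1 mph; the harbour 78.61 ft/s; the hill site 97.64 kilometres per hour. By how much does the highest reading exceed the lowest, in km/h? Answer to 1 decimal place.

12.1 km/h

the airport: 61.1 mph = 98.331 km/h.
the harbour: 78.61 ft/s = 86.257 km/h.
Spread: 98.331 − 86.257 = 12.1 km/h.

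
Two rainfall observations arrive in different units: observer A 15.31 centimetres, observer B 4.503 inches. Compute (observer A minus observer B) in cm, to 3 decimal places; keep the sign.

observer B: 4.503 in = 11.43762 cm.
Difference: 15.31000 − 11.43762 = 3.872 cm.

3.872 cm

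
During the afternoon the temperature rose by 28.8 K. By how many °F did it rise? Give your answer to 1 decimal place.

A change of 1 °C equals a change of 1.8 °F: Δ°F = 28.8 × 1.8 = 51.8 °F.

51.8 °F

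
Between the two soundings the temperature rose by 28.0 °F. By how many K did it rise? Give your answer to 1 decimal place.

15.6 K

Converting a difference, only the 9/5 scale factor applies: ΔK = 28.0 × 0.5556 = 15.6 K.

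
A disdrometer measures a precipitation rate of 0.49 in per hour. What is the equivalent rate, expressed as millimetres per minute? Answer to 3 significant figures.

0.207 mm/minute

0.49 in/hour × 25.4 mm/in × 0.0166667 hour/minute = 0.207 mm/minute.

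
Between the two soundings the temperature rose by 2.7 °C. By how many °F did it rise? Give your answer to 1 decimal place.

A change of 1 °C equals a change of 1.8 °F: Δ°F = 2.7 × 1.8 = 4.9 °F.

4.9 °F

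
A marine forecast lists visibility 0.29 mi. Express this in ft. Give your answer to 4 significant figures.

1531 ft

1 SM = 5280 ft, so 0.29 × 5280 = 1531 ft.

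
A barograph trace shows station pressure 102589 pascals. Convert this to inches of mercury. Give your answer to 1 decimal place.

1 Pa = 0.0002953 inHg, so 102589 × 0.0002953 = 30.3 inHg.

30.3 inHg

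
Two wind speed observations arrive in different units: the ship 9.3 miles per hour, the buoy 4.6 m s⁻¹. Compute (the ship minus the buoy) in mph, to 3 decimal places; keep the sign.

the buoy: 4.6 m/s = 10.28991 mph.
Difference: 9.30000 − 10.28991 = -0.990 mph.

-0.990 mph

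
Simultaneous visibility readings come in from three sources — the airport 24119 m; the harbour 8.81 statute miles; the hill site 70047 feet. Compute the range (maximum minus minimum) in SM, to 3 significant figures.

6.18 SM

the airport: 24119 m = 14.9869 SM.
the hill site: 70047 ft = 13.2665 SM.
Spread: 14.9869 − 8.8100 = 6.18 SM.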